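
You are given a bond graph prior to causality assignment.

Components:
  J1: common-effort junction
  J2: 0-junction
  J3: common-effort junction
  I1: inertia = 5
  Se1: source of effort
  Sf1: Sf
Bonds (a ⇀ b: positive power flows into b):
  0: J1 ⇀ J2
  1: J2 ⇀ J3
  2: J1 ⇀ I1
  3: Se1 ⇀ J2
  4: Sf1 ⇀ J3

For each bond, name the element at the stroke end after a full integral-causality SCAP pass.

#3 →J2  (Se1 fixes effort; stroke away)
#4 →Sf1  (source Sf1 imposes f)
#0 →J1  (0-jn J2 has e-setter on 3)
#1 →J3  (0-jn J2 has e-setter on 3)
#2 →I1  (J1 effort already set via bond 0)

#0 →J1
#1 →J3
#2 →I1
#3 →J2
#4 →Sf1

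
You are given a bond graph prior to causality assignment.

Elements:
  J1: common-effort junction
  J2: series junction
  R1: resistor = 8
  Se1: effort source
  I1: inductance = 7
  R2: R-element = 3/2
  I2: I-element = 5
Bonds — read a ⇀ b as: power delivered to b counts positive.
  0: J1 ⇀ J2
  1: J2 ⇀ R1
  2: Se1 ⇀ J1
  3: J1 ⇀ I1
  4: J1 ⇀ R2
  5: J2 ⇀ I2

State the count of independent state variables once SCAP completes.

2  (I1, I2 all integral)

b2 stroke at J1  (Se1 fixes effort; stroke away)
b0 stroke at J2  (0-jn J1 has e-setter on 2)
b3 stroke at I1  (common-e at J1 fixed by 2)
b4 stroke at R2  (J1 effort already set via bond 2)
b5 stroke at I2  (I2: I, integral causality)
b1 stroke at J2  (J2 flow already set via bond 5)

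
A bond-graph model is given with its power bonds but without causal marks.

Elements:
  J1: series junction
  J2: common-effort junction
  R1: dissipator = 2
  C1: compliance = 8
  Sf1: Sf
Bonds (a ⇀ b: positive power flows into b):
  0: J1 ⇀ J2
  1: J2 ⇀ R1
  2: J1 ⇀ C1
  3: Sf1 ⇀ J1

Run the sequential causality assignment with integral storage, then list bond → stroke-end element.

b3 |Sf1  (Sf1 fixes flow; stroke at Sf1)
b0 |J1  (J1: bond 3 brought flow, rest push out)
b2 |J1  (J1: bond 3 brought flow, rest push out)
b1 |J2  (J2: last free bond brings effort in)

bond 0 |J1
bond 1 |J2
bond 2 |J1
bond 3 |Sf1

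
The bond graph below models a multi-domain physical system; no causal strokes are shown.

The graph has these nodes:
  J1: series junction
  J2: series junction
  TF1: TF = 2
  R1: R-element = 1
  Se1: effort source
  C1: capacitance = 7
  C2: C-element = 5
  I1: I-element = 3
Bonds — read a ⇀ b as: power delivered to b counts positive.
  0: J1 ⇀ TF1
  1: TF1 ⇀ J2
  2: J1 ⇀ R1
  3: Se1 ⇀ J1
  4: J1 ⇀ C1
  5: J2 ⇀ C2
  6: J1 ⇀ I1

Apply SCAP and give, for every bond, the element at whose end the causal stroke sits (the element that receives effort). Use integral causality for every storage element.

bond 3 →J1  (source Se1 imposes e)
bond 4 →J1  (C1 outputs effort q/C1)
bond 5 →J2  (C2: C, integral causality)
bond 1 →TF1  (J2 needs exactly one f-in)
bond 0 →J1  (through TF1, causality passes straight; one stroke at TF1)
bond 6 →I1  (I1 outputs flow p/I1)
bond 2 →J1  (common-f at J1 fixed by 6)

#0 →J1
#1 →TF1
#2 →J1
#3 →J1
#4 →J1
#5 →J2
#6 →I1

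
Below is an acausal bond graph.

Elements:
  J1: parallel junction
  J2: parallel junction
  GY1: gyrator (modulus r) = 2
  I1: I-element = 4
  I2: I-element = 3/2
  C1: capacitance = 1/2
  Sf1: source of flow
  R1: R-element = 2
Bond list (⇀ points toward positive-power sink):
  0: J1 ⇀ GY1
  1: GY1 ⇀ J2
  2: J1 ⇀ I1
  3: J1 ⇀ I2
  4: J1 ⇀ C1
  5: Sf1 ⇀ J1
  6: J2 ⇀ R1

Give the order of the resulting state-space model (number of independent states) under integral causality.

3  (C1, I1, I2 all integral)

bond 5 |Sf1  (Sf1: flow source, stroke at near end)
bond 2 |I1  (I1 integral (f out))
bond 3 |I2  (I2 outputs flow p/I2)
bond 4 |J1  (C1 outputs effort q/C1)
bond 0 |GY1  (common-e at J1 fixed by 4)
bond 1 |GY1  (GY GY1: same side as bond 0)
bond 6 |J2  (J2: last free bond brings effort in)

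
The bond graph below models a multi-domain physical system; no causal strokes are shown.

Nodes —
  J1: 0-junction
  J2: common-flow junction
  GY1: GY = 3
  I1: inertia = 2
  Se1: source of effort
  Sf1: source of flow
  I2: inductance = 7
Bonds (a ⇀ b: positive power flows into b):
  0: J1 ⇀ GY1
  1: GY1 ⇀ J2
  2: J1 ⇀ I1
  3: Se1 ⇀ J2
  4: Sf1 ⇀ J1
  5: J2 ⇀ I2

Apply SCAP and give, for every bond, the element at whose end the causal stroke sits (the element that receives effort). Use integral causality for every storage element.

β3 |J2  (Se1: effort source, stroke at far end)
β4 |Sf1  (Sf1 (Sf) sets flow on bond)
β2 |I1  (I1 outputs flow p/I1)
β0 |J1  (J1: last free bond brings effort in)
β1 |J2  (through GY1, causality inverts; strokes same side of GY1)
β5 |I2  (closing 1-jn rule on J2)

#0 |J1
#1 |J2
#2 |I1
#3 |J2
#4 |Sf1
#5 |I2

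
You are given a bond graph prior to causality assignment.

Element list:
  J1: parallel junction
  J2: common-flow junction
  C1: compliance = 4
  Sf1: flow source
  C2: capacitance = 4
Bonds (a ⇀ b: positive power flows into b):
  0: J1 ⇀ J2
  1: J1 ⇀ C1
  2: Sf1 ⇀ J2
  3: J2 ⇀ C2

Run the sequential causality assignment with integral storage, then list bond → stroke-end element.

#2 stroke at Sf1  (source Sf1 imposes f)
#0 stroke at J2  (common-f at J2 fixed by 2)
#3 stroke at J2  (J2: bond 2 brought flow, rest push out)
#1 stroke at J1  (closing 0-jn rule on J1)

b0 stroke at J2
b1 stroke at J1
b2 stroke at Sf1
b3 stroke at J2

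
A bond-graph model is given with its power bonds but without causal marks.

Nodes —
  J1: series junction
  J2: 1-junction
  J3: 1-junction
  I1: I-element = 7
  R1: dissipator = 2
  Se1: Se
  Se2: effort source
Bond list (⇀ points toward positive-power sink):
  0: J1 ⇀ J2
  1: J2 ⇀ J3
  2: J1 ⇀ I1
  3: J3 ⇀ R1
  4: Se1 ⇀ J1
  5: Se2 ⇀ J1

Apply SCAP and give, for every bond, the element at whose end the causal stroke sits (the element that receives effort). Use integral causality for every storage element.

β4 stroke→J1  (Se1: effort source, stroke at far end)
β5 stroke→J1  (source Se2 imposes e)
β2 stroke→I1  (I1 outputs flow p/I1)
β0 stroke→J1  (J1: bond 2 brought flow, rest push out)
β1 stroke→J2  (J2 flow already set via bond 0)
β3 stroke→J3  (1-jn J3 has f-setter on 1)

#0 stroke→J1
#1 stroke→J2
#2 stroke→I1
#3 stroke→J3
#4 stroke→J1
#5 stroke→J1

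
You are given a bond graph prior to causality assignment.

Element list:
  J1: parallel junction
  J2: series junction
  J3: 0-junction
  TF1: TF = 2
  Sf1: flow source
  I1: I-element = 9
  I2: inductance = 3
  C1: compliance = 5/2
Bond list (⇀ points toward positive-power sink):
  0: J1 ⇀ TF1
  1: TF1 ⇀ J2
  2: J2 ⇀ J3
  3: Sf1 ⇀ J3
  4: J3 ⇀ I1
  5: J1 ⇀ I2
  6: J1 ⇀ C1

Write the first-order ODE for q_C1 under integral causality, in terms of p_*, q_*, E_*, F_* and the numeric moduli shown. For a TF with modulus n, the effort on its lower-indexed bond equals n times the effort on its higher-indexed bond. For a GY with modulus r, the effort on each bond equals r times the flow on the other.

dq_C1/dt = F_Sf1/2 - p_I1/18 - p_I2/3

bond 3 stroke→Sf1  (Sf1 fixes flow; stroke at Sf1)
bond 4 stroke→I1  (prefer integral on I1)
bond 2 stroke→J3  (closing 0-jn rule on J3)
bond 1 stroke→J2  (common-f at J2 fixed by 2)
bond 0 stroke→TF1  (TF1: transformer flips bond 1)
bond 5 stroke→I2  (I2 outputs flow p/I2)
bond 6 stroke→J1  (J1 needs exactly one e-in)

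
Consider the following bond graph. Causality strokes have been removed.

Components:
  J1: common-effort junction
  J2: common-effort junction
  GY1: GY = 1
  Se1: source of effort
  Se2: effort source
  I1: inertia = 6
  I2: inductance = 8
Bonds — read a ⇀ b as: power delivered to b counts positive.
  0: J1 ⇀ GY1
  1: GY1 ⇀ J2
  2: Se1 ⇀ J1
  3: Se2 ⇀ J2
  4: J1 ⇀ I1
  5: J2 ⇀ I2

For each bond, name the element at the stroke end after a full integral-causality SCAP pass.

b0 |GY1
b1 |GY1
b2 |J1
b3 |J2
b4 |I1
b5 |I2

#2 →J1  (source Se1 imposes e)
#3 →J2  (source Se2 imposes e)
#0 →GY1  (0-jn J1 has e-setter on 2)
#4 →I1  (0-jn J1 has e-setter on 2)
#1 →GY1  (0-jn J2 has e-setter on 3)
#5 →I2  (J2: bond 3 brought effort, rest push out)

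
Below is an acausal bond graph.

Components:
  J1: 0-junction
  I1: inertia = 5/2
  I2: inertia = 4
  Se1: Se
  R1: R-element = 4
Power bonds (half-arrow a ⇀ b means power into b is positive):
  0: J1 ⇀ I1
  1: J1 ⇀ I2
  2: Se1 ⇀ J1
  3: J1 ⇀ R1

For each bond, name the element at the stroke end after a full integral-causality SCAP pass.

bond 2 →J1  (Se1 fixes effort; stroke away)
bond 0 →I1  (J1: bond 2 brought effort, rest push out)
bond 1 →I2  (J1 effort already set via bond 2)
bond 3 →R1  (0-jn J1 has e-setter on 2)

b0 |I1
b1 |I2
b2 |J1
b3 |R1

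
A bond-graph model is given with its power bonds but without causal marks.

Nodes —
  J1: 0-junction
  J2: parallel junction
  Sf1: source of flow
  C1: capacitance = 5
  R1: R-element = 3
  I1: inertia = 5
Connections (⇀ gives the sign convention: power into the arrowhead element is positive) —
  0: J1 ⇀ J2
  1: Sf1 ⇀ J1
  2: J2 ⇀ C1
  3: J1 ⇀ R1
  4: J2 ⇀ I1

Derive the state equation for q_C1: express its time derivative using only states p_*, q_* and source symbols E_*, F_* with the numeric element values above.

b1 |Sf1  (Sf1 fixes flow; stroke at Sf1)
b2 |J2  (C1: C, integral causality)
b0 |J1  (J2 effort already set via bond 2)
b4 |I1  (0-jn J2 has e-setter on 2)
b3 |R1  (J1 effort already set via bond 0)

dq_C1/dt = F_Sf1 - p_I1/5 - q_C1/15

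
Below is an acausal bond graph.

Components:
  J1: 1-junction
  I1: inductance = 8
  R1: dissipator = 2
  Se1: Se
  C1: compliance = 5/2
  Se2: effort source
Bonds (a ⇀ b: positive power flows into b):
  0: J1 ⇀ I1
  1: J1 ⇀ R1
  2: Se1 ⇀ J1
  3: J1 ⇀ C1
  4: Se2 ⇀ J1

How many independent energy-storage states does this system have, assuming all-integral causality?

2  (C1, I1 all integral)

bond 2 |J1  (Se1 fixes effort; stroke away)
bond 4 |J1  (Se2: effort source, stroke at far end)
bond 0 |I1  (I1: I, integral causality)
bond 1 |J1  (J1: bond 0 brought flow, rest push out)
bond 3 |J1  (J1 flow already set via bond 0)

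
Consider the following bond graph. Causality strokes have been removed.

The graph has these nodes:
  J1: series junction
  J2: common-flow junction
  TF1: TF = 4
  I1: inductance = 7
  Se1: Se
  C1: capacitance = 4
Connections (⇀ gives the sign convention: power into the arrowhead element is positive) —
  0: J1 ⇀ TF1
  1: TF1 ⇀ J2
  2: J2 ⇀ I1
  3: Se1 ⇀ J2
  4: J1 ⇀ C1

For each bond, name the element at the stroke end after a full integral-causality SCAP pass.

β3 stroke at J2  (Se1 fixes effort; stroke away)
β2 stroke at I1  (I1 integral (f out))
β1 stroke at J2  (common-f at J2 fixed by 2)
β0 stroke at TF1  (TF TF1: opposite of bond 1)
β4 stroke at J1  (common-f at J1 fixed by 0)

β0 →TF1
β1 →J2
β2 →I1
β3 →J2
β4 →J1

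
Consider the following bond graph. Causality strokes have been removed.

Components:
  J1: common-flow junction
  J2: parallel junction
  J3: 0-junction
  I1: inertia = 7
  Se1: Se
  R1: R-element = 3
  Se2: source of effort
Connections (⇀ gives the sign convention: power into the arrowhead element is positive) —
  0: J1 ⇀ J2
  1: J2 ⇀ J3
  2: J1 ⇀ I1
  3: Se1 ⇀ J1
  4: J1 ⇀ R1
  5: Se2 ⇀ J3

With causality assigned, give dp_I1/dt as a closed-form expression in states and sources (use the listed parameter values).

bond 3 |J1  (Se1: effort source, stroke at far end)
bond 5 |J3  (source Se2 imposes e)
bond 1 |J2  (common-e at J3 fixed by 5)
bond 0 |J1  (J2 effort already set via bond 1)
bond 2 |I1  (I1 integral (f out))
bond 4 |J1  (J1 flow already set via bond 2)

dp_I1/dt = E_Se1 - E_Se2 - 3*p_I1/7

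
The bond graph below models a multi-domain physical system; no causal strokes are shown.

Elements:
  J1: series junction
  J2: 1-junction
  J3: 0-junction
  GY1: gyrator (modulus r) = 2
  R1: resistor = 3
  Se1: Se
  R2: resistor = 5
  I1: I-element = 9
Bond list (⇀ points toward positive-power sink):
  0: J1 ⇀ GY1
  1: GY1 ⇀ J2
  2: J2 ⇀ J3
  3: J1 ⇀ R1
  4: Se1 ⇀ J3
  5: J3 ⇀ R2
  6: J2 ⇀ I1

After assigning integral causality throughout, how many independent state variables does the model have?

1  (I1 all integral)

bond 4 →J3  (source Se1 imposes e)
bond 2 →J2  (common-e at J3 fixed by 4)
bond 5 →R2  (J3 effort already set via bond 4)
bond 6 →I1  (I1: I, integral causality)
bond 1 →J2  (J2: bond 6 brought flow, rest push out)
bond 0 →J1  (through GY1, causality inverts; strokes same side of GY1)
bond 3 →R1  (J1: last free bond brings flow in)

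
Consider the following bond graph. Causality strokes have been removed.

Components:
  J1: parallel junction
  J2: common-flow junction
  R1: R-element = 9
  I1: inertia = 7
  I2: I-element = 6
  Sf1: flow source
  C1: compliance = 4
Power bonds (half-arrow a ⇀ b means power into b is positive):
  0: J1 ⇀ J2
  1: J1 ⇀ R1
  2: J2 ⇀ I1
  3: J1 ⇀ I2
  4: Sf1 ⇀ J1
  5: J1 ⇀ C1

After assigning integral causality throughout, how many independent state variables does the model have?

3  (C1, I1, I2 all integral)

bond 4 →Sf1  (source Sf1 imposes f)
bond 2 →I1  (prefer integral on I1)
bond 0 →J2  (1-jn J2 has f-setter on 2)
bond 3 →I2  (I2 outputs flow p/I2)
bond 5 →J1  (C1 outputs effort q/C1)
bond 1 →R1  (common-e at J1 fixed by 5)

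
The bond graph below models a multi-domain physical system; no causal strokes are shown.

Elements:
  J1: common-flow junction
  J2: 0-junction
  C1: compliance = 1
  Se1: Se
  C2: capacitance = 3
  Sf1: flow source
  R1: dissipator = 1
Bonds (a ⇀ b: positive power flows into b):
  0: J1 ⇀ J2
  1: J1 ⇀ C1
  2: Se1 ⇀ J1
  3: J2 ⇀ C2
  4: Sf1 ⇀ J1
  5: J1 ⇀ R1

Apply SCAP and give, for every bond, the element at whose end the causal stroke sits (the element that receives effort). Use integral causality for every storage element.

β0 →J1
β1 →J1
β2 →J1
β3 →J2
β4 →Sf1
β5 →J1

b2 stroke at J1  (source Se1 imposes e)
b4 stroke at Sf1  (Sf1: flow source, stroke at near end)
b0 stroke at J1  (J1 flow already set via bond 4)
b1 stroke at J1  (common-f at J1 fixed by 4)
b5 stroke at J1  (J1: bond 4 brought flow, rest push out)
b3 stroke at J2  (closing 0-jn rule on J2)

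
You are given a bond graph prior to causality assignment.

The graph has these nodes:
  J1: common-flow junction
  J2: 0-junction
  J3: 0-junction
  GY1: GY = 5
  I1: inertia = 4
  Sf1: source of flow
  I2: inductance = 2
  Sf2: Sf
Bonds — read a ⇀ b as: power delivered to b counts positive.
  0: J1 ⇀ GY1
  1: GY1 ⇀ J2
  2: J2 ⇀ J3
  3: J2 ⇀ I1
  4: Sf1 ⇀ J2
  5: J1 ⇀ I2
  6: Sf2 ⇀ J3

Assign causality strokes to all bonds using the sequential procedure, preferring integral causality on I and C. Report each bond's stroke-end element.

β0 stroke at J1
β1 stroke at J2
β2 stroke at J3
β3 stroke at I1
β4 stroke at Sf1
β5 stroke at I2
β6 stroke at Sf2

bond 4 stroke at Sf1  (source Sf1 imposes f)
bond 6 stroke at Sf2  (Sf2: flow source, stroke at near end)
bond 2 stroke at J3  (J3 needs exactly one e-in)
bond 3 stroke at I1  (I1: I, integral causality)
bond 1 stroke at J2  (only one effort-in slot at J2)
bond 0 stroke at J1  (through GY1, causality inverts; strokes same side of GY1)
bond 5 stroke at I2  (J1: last free bond brings flow in)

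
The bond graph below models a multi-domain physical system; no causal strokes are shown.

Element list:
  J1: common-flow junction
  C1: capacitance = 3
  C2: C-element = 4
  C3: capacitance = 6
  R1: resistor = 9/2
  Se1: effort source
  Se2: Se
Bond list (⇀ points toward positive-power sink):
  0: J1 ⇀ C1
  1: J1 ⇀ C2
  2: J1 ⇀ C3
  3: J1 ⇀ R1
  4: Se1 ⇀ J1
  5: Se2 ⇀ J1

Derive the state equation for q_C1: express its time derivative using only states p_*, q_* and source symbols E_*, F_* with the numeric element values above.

b4 stroke at J1  (Se1 fixes effort; stroke away)
b5 stroke at J1  (Se2: effort source, stroke at far end)
b0 stroke at J1  (prefer integral on C1)
b1 stroke at J1  (C2 integral (e out))
b2 stroke at J1  (C3 outputs effort q/C3)
b3 stroke at R1  (closing 1-jn rule on J1)

dq_C1/dt = 2*E_Se1/9 + 2*E_Se2/9 - 2*q_C1/27 - q_C2/18 - q_C3/27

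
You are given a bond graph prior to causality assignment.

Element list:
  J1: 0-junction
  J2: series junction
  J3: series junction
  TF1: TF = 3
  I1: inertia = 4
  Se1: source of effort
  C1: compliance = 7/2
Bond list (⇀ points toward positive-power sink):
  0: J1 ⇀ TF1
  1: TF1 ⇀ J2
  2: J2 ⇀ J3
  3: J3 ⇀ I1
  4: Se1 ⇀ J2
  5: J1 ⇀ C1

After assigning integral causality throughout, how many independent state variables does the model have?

β4 stroke at J2  (Se1 (Se) sets effort on bond)
β3 stroke at I1  (I1: I, integral causality)
β2 stroke at J3  (J3: bond 3 brought flow, rest push out)
β1 stroke at J2  (common-f at J2 fixed by 2)
β0 stroke at TF1  (TF TF1: opposite of bond 1)
β5 stroke at J1  (closing 0-jn rule on J1)

2  (C1, I1 all integral)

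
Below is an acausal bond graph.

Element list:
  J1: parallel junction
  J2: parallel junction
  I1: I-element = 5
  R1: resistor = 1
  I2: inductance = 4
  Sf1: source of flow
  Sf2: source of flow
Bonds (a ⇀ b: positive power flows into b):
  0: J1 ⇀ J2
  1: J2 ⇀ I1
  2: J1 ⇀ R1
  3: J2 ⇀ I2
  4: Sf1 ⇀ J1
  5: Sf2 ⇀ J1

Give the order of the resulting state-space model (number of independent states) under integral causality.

bond 4 stroke→Sf1  (Sf1: flow source, stroke at near end)
bond 5 stroke→Sf2  (Sf2 (Sf) sets flow on bond)
bond 1 stroke→I1  (I1 outputs flow p/I1)
bond 3 stroke→I2  (I2: I, integral causality)
bond 0 stroke→J2  (only one effort-in slot at J2)
bond 2 stroke→J1  (J1: last free bond brings effort in)

2  (I1, I2 all integral)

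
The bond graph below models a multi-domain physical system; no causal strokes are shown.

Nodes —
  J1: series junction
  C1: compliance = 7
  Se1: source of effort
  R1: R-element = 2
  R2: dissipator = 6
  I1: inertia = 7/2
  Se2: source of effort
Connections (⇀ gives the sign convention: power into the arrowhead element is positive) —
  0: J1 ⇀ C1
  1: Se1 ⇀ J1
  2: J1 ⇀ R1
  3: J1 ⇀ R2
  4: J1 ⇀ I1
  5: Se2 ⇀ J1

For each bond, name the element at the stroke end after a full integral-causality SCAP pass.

β0 →J1
β1 →J1
β2 →J1
β3 →J1
β4 →I1
β5 →J1

b1 stroke at J1  (Se1 (Se) sets effort on bond)
b5 stroke at J1  (source Se2 imposes e)
b0 stroke at J1  (C1: C, integral causality)
b4 stroke at I1  (prefer integral on I1)
b2 stroke at J1  (common-f at J1 fixed by 4)
b3 stroke at J1  (J1: bond 4 brought flow, rest push out)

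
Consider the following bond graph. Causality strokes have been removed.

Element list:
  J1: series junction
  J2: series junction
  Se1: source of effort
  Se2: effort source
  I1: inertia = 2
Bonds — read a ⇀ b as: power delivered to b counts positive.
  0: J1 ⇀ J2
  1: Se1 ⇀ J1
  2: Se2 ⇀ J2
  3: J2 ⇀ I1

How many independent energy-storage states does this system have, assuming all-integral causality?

1  (I1 all integral)

#1 |J1  (Se1 fixes effort; stroke away)
#2 |J2  (Se2 fixes effort; stroke away)
#0 |J2  (J1 needs exactly one f-in)
#3 |I1  (only one flow-in slot at J2)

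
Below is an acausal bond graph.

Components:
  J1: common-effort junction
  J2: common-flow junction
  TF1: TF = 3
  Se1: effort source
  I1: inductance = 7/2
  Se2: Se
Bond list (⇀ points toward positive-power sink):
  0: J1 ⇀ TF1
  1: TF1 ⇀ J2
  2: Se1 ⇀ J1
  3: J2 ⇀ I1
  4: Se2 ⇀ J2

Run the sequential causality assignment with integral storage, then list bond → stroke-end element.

b0 stroke→TF1
b1 stroke→J2
b2 stroke→J1
b3 stroke→I1
b4 stroke→J2

#2 stroke at J1  (source Se1 imposes e)
#4 stroke at J2  (Se2: effort source, stroke at far end)
#0 stroke at TF1  (0-jn J1 has e-setter on 2)
#1 stroke at J2  (through TF1, causality passes straight; one stroke at TF1)
#3 stroke at I1  (only one flow-in slot at J2)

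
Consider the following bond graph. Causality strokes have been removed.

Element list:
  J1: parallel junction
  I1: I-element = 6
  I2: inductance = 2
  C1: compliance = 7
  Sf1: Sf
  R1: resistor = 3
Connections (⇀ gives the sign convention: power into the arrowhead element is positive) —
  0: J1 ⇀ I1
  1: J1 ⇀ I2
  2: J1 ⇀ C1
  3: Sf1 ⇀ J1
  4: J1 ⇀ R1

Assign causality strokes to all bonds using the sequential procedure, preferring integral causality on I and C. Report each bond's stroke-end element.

β3 stroke at Sf1  (source Sf1 imposes f)
β0 stroke at I1  (prefer integral on I1)
β1 stroke at I2  (I2 integral (f out))
β2 stroke at J1  (C1 integral (e out))
β4 stroke at R1  (J1: bond 2 brought effort, rest push out)

β0 |I1
β1 |I2
β2 |J1
β3 |Sf1
β4 |R1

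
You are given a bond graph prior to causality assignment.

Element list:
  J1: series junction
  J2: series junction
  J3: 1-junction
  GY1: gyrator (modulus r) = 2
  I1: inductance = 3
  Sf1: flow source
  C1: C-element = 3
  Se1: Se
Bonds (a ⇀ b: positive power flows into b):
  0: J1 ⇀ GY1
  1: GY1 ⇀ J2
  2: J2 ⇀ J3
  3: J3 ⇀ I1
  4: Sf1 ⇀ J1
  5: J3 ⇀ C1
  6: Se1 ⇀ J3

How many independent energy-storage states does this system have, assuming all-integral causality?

b4 →Sf1  (Sf1 (Sf) sets flow on bond)
b6 →J3  (source Se1 imposes e)
b0 →J1  (1-jn J1 has f-setter on 4)
b1 →J2  (GY GY1: same side as bond 0)
b2 →J3  (J2 needs exactly one f-in)
b3 →I1  (I1 outputs flow p/I1)
b5 →J3  (1-jn J3 has f-setter on 3)

2  (C1, I1 all integral)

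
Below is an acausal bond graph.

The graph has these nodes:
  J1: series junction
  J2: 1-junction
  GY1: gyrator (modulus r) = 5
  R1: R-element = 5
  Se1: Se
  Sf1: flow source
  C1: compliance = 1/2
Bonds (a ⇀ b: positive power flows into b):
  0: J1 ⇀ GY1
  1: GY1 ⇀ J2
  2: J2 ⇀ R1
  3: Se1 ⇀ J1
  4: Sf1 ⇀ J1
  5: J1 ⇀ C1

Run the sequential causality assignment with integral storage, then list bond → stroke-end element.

#3 →J1  (Se1: effort source, stroke at far end)
#4 →Sf1  (Sf1: flow source, stroke at near end)
#0 →J1  (1-jn J1 has f-setter on 4)
#5 →J1  (J1: bond 4 brought flow, rest push out)
#1 →J2  (GY1: gyrator matches bond 0)
#2 →R1  (only one flow-in slot at J2)

β0 →J1
β1 →J2
β2 →R1
β3 →J1
β4 →Sf1
β5 →J1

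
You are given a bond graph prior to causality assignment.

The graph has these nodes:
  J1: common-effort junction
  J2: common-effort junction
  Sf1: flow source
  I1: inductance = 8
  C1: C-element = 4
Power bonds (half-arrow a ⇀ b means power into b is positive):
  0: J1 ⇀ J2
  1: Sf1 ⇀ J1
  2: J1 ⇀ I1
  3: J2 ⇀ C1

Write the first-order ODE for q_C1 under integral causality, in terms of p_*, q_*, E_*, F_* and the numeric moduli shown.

dq_C1/dt = F_Sf1 - p_I1/8

bond 1 stroke at Sf1  (Sf1 (Sf) sets flow on bond)
bond 2 stroke at I1  (I1 integral (f out))
bond 0 stroke at J1  (J1 needs exactly one e-in)
bond 3 stroke at J2  (J2 needs exactly one e-in)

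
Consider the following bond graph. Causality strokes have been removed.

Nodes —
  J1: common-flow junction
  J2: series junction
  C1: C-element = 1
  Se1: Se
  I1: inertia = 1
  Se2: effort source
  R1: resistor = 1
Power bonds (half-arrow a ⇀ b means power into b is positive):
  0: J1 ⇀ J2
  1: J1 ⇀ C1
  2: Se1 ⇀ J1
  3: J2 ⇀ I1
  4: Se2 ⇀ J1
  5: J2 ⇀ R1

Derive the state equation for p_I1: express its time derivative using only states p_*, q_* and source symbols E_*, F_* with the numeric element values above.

dp_I1/dt = E_Se1 + E_Se2 - p_I1 - q_C1

bond 2 →J1  (source Se1 imposes e)
bond 4 →J1  (source Se2 imposes e)
bond 1 →J1  (prefer integral on C1)
bond 0 →J2  (only one flow-in slot at J1)
bond 3 →I1  (I1: I, integral causality)
bond 5 →J2  (J2 flow already set via bond 3)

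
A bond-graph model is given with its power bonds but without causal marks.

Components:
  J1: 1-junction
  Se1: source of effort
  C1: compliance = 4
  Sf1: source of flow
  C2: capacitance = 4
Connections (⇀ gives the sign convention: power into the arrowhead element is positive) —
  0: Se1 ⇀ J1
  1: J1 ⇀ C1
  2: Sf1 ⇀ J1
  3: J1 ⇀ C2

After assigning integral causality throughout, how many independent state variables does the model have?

2  (C1, C2 all integral)

β0 stroke at J1  (Se1 fixes effort; stroke away)
β2 stroke at Sf1  (Sf1 (Sf) sets flow on bond)
β1 stroke at J1  (common-f at J1 fixed by 2)
β3 stroke at J1  (common-f at J1 fixed by 2)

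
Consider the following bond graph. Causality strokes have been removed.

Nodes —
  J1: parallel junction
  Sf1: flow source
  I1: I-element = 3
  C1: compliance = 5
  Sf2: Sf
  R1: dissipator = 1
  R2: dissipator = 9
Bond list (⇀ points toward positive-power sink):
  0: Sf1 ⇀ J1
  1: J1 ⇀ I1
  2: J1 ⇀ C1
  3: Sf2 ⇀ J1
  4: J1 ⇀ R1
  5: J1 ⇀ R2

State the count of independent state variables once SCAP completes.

2  (C1, I1 all integral)

b0 |Sf1  (source Sf1 imposes f)
b3 |Sf2  (Sf2 fixes flow; stroke at Sf2)
b1 |I1  (I1 integral (f out))
b2 |J1  (C1: C, integral causality)
b4 |R1  (0-jn J1 has e-setter on 2)
b5 |R2  (J1: bond 2 brought effort, rest push out)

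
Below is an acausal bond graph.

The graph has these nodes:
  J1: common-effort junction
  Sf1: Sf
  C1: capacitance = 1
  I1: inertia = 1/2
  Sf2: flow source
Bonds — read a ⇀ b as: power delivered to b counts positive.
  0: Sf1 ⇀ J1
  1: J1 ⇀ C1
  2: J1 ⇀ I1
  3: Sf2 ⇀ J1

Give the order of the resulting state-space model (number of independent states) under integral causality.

2  (C1, I1 all integral)

#0 |Sf1  (Sf1: flow source, stroke at near end)
#3 |Sf2  (source Sf2 imposes f)
#1 |J1  (C1 outputs effort q/C1)
#2 |I1  (0-jn J1 has e-setter on 1)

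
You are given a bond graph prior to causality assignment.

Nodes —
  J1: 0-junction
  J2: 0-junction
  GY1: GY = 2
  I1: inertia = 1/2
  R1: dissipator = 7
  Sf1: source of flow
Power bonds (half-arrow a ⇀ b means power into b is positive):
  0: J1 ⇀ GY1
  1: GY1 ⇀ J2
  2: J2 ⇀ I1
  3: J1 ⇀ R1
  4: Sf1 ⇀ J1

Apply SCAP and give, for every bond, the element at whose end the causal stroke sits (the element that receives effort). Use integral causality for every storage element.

#4 stroke at Sf1  (Sf1: flow source, stroke at near end)
#2 stroke at I1  (I1 integral (f out))
#1 stroke at J2  (closing 0-jn rule on J2)
#0 stroke at J1  (GY1 both-in/both-out from 1)
#3 stroke at R1  (0-jn J1 has e-setter on 0)

bond 0 |J1
bond 1 |J2
bond 2 |I1
bond 3 |R1
bond 4 |Sf1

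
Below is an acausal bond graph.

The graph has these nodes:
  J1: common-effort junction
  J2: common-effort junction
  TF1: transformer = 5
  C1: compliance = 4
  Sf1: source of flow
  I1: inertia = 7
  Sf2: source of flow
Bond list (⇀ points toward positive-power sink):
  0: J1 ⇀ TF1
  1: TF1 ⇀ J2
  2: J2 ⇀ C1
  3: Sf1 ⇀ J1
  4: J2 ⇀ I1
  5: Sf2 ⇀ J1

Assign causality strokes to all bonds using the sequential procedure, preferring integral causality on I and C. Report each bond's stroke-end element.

#3 →Sf1  (Sf1 (Sf) sets flow on bond)
#5 →Sf2  (Sf2 (Sf) sets flow on bond)
#0 →J1  (closing 0-jn rule on J1)
#1 →TF1  (TF1 one-in-one-out from 0)
#2 →J2  (C1 integral (e out))
#4 →I1  (0-jn J2 has e-setter on 2)

β0 →J1
β1 →TF1
β2 →J2
β3 →Sf1
β4 →I1
β5 →Sf2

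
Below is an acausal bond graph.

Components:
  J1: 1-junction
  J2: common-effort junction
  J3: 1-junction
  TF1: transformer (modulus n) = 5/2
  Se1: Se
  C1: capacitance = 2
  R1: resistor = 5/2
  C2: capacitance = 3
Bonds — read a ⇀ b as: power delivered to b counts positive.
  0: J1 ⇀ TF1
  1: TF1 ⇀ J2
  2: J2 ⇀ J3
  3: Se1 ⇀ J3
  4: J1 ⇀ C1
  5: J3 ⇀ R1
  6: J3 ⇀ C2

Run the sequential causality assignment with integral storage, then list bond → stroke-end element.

β0 →TF1
β1 →J2
β2 →J3
β3 →J3
β4 →J1
β5 →R1
β6 →J3

#3 |J3  (Se1: effort source, stroke at far end)
#4 |J1  (C1: C, integral causality)
#0 |TF1  (J1 needs exactly one f-in)
#1 |J2  (TF TF1: opposite of bond 0)
#2 |J3  (J2 effort already set via bond 1)
#6 |J3  (C2 outputs effort q/C2)
#5 |R1  (only one flow-in slot at J3)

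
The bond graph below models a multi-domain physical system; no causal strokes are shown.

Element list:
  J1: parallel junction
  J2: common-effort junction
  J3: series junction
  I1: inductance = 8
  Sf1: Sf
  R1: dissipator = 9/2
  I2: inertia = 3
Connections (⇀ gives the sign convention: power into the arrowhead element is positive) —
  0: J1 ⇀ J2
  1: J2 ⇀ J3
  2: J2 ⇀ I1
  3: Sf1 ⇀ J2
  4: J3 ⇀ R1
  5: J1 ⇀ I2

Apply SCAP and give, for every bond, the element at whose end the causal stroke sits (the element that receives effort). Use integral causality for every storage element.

β0 →J1
β1 →J2
β2 →I1
β3 →Sf1
β4 →J3
β5 →I2

#3 →Sf1  (Sf1: flow source, stroke at near end)
#2 →I1  (prefer integral on I1)
#5 →I2  (I2 outputs flow p/I2)
#0 →J1  (J1: last free bond brings effort in)
#1 →J2  (J2: last free bond brings effort in)
#4 →J3  (J3 flow already set via bond 1)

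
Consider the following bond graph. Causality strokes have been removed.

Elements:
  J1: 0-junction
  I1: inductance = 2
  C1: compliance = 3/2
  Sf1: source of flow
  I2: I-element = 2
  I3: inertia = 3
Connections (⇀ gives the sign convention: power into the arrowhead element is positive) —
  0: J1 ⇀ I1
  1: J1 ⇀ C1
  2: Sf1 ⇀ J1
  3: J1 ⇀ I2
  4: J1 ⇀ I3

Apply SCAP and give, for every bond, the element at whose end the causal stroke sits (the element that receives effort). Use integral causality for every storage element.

#2 →Sf1  (Sf1 (Sf) sets flow on bond)
#0 →I1  (I1 outputs flow p/I1)
#1 →J1  (C1 outputs effort q/C1)
#3 →I2  (J1: bond 1 brought effort, rest push out)
#4 →I3  (J1 effort already set via bond 1)

b0 →I1
b1 →J1
b2 →Sf1
b3 →I2
b4 →I3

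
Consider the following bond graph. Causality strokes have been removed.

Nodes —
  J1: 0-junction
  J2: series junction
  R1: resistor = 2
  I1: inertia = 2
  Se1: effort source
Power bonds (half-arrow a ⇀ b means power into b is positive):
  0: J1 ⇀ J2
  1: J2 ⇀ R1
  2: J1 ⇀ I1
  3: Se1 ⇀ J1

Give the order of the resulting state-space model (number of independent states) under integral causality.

1  (I1 all integral)

β3 |J1  (Se1 fixes effort; stroke away)
β0 |J2  (J1: bond 3 brought effort, rest push out)
β2 |I1  (common-e at J1 fixed by 3)
β1 |R1  (J2: last free bond brings flow in)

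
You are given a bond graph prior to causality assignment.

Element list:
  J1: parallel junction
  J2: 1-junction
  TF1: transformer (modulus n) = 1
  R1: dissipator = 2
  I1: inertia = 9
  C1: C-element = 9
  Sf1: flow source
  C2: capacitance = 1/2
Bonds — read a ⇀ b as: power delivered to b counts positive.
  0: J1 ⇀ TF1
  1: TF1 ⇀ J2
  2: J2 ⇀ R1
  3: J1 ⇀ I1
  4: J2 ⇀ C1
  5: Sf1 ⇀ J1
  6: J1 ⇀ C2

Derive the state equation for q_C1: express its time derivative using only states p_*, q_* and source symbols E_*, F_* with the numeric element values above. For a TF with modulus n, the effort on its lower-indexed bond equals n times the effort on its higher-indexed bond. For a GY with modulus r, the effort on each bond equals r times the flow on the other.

b5 |Sf1  (Sf1 fixes flow; stroke at Sf1)
b3 |I1  (I1 integral (f out))
b4 |J2  (C1: C, integral causality)
b6 |J1  (C2 integral (e out))
b0 |TF1  (0-jn J1 has e-setter on 6)
b1 |J2  (TF1 one-in-one-out from 0)
b2 |R1  (closing 1-jn rule on J2)

dq_C1/dt = -q_C1/18 + q_C2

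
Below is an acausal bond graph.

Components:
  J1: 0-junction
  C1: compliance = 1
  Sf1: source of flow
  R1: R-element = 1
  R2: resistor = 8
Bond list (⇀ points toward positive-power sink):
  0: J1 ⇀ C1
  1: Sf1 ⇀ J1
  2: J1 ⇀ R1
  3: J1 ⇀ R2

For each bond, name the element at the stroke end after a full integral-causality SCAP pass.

#0 →J1
#1 →Sf1
#2 →R1
#3 →R2

b1 |Sf1  (Sf1 (Sf) sets flow on bond)
b0 |J1  (C1 outputs effort q/C1)
b2 |R1  (J1: bond 0 brought effort, rest push out)
b3 |R2  (J1: bond 0 brought effort, rest push out)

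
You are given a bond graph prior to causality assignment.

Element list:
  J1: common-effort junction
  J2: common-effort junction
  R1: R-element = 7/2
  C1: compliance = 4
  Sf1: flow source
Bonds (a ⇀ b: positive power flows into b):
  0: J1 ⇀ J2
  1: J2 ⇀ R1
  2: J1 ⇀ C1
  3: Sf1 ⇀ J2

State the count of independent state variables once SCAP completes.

bond 3 stroke at Sf1  (source Sf1 imposes f)
bond 2 stroke at J1  (prefer integral on C1)
bond 0 stroke at J2  (0-jn J1 has e-setter on 2)
bond 1 stroke at R1  (0-jn J2 has e-setter on 0)

1  (C1 all integral)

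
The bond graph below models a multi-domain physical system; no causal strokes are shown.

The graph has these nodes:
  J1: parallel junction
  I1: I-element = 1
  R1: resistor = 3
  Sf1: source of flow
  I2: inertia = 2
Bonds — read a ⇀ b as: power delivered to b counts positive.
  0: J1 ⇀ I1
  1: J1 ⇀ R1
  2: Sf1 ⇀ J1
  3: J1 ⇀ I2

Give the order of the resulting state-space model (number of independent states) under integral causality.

2  (I1, I2 all integral)

β2 →Sf1  (Sf1 fixes flow; stroke at Sf1)
β0 →I1  (I1 outputs flow p/I1)
β3 →I2  (I2 outputs flow p/I2)
β1 →J1  (J1: last free bond brings effort in)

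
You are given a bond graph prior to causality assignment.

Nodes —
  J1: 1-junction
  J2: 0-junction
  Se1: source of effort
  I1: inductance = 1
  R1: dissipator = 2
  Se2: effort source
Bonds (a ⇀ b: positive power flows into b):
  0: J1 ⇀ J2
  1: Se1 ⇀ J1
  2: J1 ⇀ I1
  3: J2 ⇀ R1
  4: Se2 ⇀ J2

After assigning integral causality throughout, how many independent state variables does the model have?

1  (I1 all integral)

β1 stroke at J1  (source Se1 imposes e)
β4 stroke at J2  (Se2 fixes effort; stroke away)
β0 stroke at J1  (0-jn J2 has e-setter on 4)
β3 stroke at R1  (0-jn J2 has e-setter on 4)
β2 stroke at I1  (closing 1-jn rule on J1)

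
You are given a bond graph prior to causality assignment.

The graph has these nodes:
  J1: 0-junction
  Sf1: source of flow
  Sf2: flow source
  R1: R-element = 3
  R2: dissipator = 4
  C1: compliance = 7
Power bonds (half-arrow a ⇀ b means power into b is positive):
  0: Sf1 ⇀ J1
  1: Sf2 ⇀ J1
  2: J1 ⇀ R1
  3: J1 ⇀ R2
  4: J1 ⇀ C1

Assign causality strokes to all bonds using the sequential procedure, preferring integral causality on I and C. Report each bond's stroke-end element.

bond 0 →Sf1
bond 1 →Sf2
bond 2 →R1
bond 3 →R2
bond 4 →J1

β0 |Sf1  (Sf1: flow source, stroke at near end)
β1 |Sf2  (Sf2 fixes flow; stroke at Sf2)
β4 |J1  (C1 outputs effort q/C1)
β2 |R1  (common-e at J1 fixed by 4)
β3 |R2  (common-e at J1 fixed by 4)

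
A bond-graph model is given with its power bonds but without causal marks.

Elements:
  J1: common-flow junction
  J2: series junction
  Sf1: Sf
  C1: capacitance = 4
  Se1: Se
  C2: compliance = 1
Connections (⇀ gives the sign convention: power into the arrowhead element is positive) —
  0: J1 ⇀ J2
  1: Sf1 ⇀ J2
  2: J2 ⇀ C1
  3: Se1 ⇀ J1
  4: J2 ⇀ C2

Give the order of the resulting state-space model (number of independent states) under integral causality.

2  (C1, C2 all integral)

β1 stroke at Sf1  (Sf1 (Sf) sets flow on bond)
β3 stroke at J1  (source Se1 imposes e)
β0 stroke at J2  (only one flow-in slot at J1)
β2 stroke at J2  (1-jn J2 has f-setter on 1)
β4 stroke at J2  (common-f at J2 fixed by 1)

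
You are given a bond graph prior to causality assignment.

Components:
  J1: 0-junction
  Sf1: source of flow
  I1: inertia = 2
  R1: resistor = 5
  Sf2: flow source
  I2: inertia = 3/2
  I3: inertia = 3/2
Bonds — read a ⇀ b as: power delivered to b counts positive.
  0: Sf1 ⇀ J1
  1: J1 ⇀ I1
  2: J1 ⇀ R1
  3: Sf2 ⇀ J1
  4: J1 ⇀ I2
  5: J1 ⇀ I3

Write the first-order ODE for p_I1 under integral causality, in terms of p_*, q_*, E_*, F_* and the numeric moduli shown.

#0 stroke→Sf1  (Sf1 (Sf) sets flow on bond)
#3 stroke→Sf2  (Sf2 (Sf) sets flow on bond)
#1 stroke→I1  (prefer integral on I1)
#4 stroke→I2  (I2: I, integral causality)
#5 stroke→I3  (I3 outputs flow p/I3)
#2 stroke→J1  (only one effort-in slot at J1)

dp_I1/dt = 5*F_Sf1 + 5*F_Sf2 - 5*p_I1/2 - 10*p_I2/3 - 10*p_I3/3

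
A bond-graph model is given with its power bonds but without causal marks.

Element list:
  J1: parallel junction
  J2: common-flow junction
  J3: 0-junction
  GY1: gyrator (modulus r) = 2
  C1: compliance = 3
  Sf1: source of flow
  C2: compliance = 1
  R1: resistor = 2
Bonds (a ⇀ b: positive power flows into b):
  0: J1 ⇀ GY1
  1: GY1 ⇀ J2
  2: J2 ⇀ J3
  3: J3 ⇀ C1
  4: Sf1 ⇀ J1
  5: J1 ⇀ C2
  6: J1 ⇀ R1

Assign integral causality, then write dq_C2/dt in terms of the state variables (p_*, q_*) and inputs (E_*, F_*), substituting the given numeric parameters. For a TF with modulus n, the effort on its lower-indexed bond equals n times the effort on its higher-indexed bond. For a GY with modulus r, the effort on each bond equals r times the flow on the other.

dq_C2/dt = F_Sf1 - q_C1/6 - q_C2/2

β4 →Sf1  (Sf1 (Sf) sets flow on bond)
β3 →J3  (C1 outputs effort q/C1)
β2 →J2  (J3: bond 3 brought effort, rest push out)
β1 →GY1  (only one flow-in slot at J2)
β0 →GY1  (through GY1, causality inverts; strokes same side of GY1)
β5 →J1  (prefer integral on C2)
β6 →R1  (common-e at J1 fixed by 5)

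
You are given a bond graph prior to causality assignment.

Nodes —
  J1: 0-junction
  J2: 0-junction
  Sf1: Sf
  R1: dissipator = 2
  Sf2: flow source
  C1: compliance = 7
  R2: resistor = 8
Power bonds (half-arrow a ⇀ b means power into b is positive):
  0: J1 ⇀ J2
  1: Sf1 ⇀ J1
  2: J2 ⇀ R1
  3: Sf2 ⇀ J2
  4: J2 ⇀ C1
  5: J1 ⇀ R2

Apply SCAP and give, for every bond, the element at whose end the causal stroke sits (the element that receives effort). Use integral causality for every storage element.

b0 →J1
b1 →Sf1
b2 →R1
b3 →Sf2
b4 →J2
b5 →R2

b1 |Sf1  (source Sf1 imposes f)
b3 |Sf2  (Sf2 (Sf) sets flow on bond)
b4 |J2  (C1 outputs effort q/C1)
b0 |J1  (0-jn J2 has e-setter on 4)
b2 |R1  (0-jn J2 has e-setter on 4)
b5 |R2  (common-e at J1 fixed by 0)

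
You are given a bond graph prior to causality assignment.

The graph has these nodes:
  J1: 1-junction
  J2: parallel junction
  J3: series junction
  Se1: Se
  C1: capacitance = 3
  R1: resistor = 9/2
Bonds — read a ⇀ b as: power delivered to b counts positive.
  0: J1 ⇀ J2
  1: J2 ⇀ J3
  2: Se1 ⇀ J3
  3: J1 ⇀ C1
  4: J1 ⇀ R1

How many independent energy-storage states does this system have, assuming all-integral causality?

bond 2 →J3  (Se1 (Se) sets effort on bond)
bond 1 →J2  (only one flow-in slot at J3)
bond 0 →J1  (0-jn J2 has e-setter on 1)
bond 3 →J1  (C1 outputs effort q/C1)
bond 4 →R1  (J1 needs exactly one f-in)

1  (C1 all integral)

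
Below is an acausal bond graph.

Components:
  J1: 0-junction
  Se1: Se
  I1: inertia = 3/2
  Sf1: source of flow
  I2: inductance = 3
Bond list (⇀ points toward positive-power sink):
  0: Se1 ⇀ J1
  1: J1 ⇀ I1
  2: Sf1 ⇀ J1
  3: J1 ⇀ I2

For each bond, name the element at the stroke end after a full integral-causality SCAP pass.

β0 stroke at J1
β1 stroke at I1
β2 stroke at Sf1
β3 stroke at I2

β0 →J1  (source Se1 imposes e)
β2 →Sf1  (Sf1 (Sf) sets flow on bond)
β1 →I1  (common-e at J1 fixed by 0)
β3 →I2  (0-jn J1 has e-setter on 0)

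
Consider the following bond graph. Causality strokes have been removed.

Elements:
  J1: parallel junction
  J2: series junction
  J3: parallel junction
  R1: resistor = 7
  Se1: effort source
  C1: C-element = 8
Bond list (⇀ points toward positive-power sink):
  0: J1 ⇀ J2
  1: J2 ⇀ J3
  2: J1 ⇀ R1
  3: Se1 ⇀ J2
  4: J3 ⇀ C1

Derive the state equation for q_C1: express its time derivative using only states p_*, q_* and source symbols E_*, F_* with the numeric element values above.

dq_C1/dt = E_Se1/7 - q_C1/56

#3 →J2  (source Se1 imposes e)
#4 →J3  (prefer integral on C1)
#1 →J2  (common-e at J3 fixed by 4)
#0 →J1  (only one flow-in slot at J2)
#2 →R1  (common-e at J1 fixed by 0)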